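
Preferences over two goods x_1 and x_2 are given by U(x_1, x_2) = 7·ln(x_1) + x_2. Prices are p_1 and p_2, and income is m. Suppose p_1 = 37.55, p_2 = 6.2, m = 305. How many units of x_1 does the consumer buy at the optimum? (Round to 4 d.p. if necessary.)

x_1* = 1.1558

So x_1*(p_1,p_2) = 7·p_2/p_1, independent of income; and x_2* = (m − 7·p_2)/p_2.
At the given prices: x_1* = 7·6.2/37.55 = 1.1558.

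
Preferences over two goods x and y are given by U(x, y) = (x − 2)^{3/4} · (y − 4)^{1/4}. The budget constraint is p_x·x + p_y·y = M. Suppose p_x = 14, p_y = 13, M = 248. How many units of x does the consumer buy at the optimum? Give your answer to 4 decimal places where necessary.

x* = 11

MRS = 3·(y−4)/(x−2). Tangency with p_x/p_y gives y−4 = (1/3)·(p_x/p_y)·(x−2).
Substituting into the budget: x* = 2 + 0.75·(M − 2·p_x − 4·p_y)/p_x, and y* = 4 + 0.25·(…)/p_y.
Discretionary income = 248 − 2·14 − 4·13 = 168; x* = 2 + 0.75·168/14 = 11.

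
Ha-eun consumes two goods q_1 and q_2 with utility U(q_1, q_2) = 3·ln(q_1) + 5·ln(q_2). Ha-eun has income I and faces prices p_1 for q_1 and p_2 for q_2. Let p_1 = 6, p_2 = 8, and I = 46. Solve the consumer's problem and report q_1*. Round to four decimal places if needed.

The MRS is (3/5)·q_2/q_1. Set MRS = p_1/p_2.
So 3·p_2·q_2 = 5·p_1·q_1; combined with the budget, a share 0.375 of income goes to q_1.
Demand: q_1*(p_1,p_2,I) = 0.375·I/p_1 and q_2* = 0.625·I/p_2.
At p_1=6, p_2=8, I=46: q_1* = 0.375·46/6 = 2.875.

q_1* = 2.875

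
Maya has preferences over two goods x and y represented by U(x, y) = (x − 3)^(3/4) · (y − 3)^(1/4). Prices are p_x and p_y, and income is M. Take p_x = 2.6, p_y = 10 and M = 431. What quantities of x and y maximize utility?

MRS = 3·(y−3)/(x−3). Tangency with p_x/p_y gives y−3 = (1/3)·(p_x/p_y)·(x−3).
Substituting into the budget: x* = 3 + 0.75·(M − 3·p_x − 3·p_y)/p_x, and y* = 3 + 0.25·(…)/p_y.
Discretionary income = 431 − 3·2.6 − 3·10 = 393.2; x* = 3 + 0.75·393.2/2.6 = 116.4231; y* = 3 + 0.25·393.2/10 = 12.83.

x* = 116.4231, y* = 12.83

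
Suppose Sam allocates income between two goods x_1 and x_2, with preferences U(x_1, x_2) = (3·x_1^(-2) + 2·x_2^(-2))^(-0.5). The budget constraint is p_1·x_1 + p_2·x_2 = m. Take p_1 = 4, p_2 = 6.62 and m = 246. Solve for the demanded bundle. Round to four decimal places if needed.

x_1* = 27.6744, x_2* = 20.4384

From the CES first-order condition, (3/2)·(x_2/x_1)^(3) = p_1/p_2.
Solve for the ratio: x_2/x_1 = [(2/3)·p_1/p_2]^(1/3).
With the ratio pinned down, the budget gives x_1* = m/(p_1 + p_2·(x_2/x_1)) and x_2* = (x_2/x_1)·x_1*.
Numerically x_2/x_1 = 0.738534, so x_1* = 246/(4 + 6.62·0.738534) = 27.6744 and x_2* = 0.738534·27.6744 = 20.4384.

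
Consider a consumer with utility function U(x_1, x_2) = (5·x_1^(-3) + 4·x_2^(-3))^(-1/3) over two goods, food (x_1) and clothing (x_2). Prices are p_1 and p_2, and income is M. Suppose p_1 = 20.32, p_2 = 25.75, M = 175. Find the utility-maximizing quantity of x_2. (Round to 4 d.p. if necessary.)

x_2* = 3.6048

With the ratio pinned down, the budget gives x_1* = M/(p_1 + p_2·(x_2/x_1)) and x_2* = (x_2/x_1)·x_1*.
Numerically x_2/x_1 = 0.891372, so x_1* = 175/(20.32 + 25.75·0.891372) = 4.0441 and x_2* = 0.891372·4.0441 = 3.6048.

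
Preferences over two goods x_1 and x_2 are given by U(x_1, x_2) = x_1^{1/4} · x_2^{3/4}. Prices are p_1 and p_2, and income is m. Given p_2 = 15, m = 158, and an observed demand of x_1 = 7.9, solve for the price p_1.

p_1 = 5

Tangency: MRS = (1/3)·x_2/x_1 = p_1/p_2.
So 0.25·p_2·x_2 = 0.75·p_1·x_1; combined with the budget, a share 0.25 of income goes to x_1.
Demand: x_1*(p_1,p_2,m) = 0.25·m/p_1 and x_2* = 0.75·m/p_2.
Set x_1* = 7.9 in the demand function and solve for p_1: p_1 = 5.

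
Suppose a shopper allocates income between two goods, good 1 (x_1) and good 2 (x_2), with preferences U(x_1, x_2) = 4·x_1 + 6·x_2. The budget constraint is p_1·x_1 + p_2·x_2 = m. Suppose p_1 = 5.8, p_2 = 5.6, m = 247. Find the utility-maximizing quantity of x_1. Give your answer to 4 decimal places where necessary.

x_1* = 0

Perfect substitutes: compare marginal utility per dollar. 4/p_1 vs 6/p_2 → 0.6897 vs 1.0714.
x_2 gives more utility per dollar, so spend all income on x_2: x_2* = m/p_2, x_1* = 0.
Numerically: x_1* = 0, x_2* = 44.1071.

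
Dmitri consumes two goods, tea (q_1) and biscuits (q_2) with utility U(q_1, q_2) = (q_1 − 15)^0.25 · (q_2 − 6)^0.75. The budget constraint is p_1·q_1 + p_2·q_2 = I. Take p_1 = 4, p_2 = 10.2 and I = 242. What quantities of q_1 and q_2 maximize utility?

Substituting into the budget: q_1* = 15 + 0.25·(I − 15·p_1 − 6·p_2)/p_1, and q_2* = 6 + 0.75·(…)/p_2.
Discretionary income = 242 − 15·4 − 6·10.2 = 120.8; q_1* = 15 + 0.25·120.8/4 = 22.55; q_2* = 6 + 0.75·120.8/10.2 = 14.8824.

q_1* = 22.55, q_2* = 14.8824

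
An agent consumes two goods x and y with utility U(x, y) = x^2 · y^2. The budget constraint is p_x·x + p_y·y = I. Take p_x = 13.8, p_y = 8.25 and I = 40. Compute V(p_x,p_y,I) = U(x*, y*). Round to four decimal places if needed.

The MRS is y/x. Set MRS = p_x/p_y.
So 2·p_y·y = 2·p_x·x; combined with the budget, a share 0.5 of income goes to x.
Demand: x*(p_x,p_y,I) = 0.5·I/p_x and y* = 0.5·I/p_y.
At p_x=13.8, p_y=8.25, I=40: x* = 0.5·40/13.8 = 1.4493, y* = 2.4242.
Utility at the optimum: U(1.4493, 2.4242) = 12.3439.

V = 12.3439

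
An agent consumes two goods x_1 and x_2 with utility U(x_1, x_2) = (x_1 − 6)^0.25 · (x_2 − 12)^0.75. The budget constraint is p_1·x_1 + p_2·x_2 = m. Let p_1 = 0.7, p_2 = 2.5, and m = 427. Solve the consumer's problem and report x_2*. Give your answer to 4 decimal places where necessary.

This is Cobb-Douglas in (x_1−6, x_2−12): tangency gives 0.25·p_2·(x_2−12) = 0.75·p_1·(x_1−6).
After buying the subsistence bundle (6, 12), a share 0.25 of the remaining income goes to x_1: x_1* = 6 + 0.25·(m − 6p_1 − 12p_2)/p_1.
Discretionary income = 427 − 6·0.7 − 12·2.5 = 392.8; x_2* = 12 + 0.75·392.8/2.5 = 129.84.

x_2* = 129.84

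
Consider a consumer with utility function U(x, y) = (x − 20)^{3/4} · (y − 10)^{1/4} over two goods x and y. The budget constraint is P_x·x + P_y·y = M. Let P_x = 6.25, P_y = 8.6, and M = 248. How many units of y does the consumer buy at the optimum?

Let x' = x−20, y' = y−10. MRS = 3·y'/x' = P_x/P_y.
Substituting into the budget: x* = 20 + 0.75·(M − 20·P_x − 10·P_y)/P_x, and y* = 10 + 0.25·(…)/P_y.
Discretionary income = 248 − 20·6.25 − 10·8.6 = 37; y* = 10 + 0.25·37/8.6 = 11.0756.

y* = 11.0756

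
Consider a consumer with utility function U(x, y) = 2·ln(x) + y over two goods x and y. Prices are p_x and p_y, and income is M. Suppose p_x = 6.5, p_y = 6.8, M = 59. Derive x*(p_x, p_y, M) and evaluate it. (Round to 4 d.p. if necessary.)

x* = 2.0923

Set MRS = p_x/p_y: (2/x)/1 = p_x/p_y.
So x*(p_x,p_y) = 2·p_y/p_x, independent of income; and y* = (M − 2·p_y)/p_y.
At the given prices: x* = 2·6.8/6.5 = 2.0923.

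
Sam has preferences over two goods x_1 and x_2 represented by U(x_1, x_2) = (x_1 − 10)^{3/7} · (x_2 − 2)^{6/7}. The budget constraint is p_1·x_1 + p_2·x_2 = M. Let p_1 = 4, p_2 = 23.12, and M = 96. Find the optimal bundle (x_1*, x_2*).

x_1* = 10.8133, x_2* = 2.2814

This is Cobb-Douglas in (x_1−10, x_2−2): tangency gives 3/7·p_2·(x_2−2) = 6/7·p_1·(x_1−10).
After buying the subsistence bundle (10, 2), a share 1/3 of the remaining income goes to x_1: x_1* = 10 + 1/3·(M − 10p_1 − 2p_2)/p_1.
Discretionary income = 96 − 10·4 − 2·23.12 = 9.76; x_1* = 10 + 1/3·9.76/4 = 10.8133; x_2* = 2 + 2/3·9.76/23.12 = 2.2814.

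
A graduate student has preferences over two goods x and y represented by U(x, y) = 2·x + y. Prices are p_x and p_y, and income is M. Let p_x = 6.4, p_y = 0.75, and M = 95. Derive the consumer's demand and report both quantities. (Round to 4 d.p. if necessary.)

x* = 0, y* = 126.6667

Perfect substitutes: compare marginal utility per dollar. 2/p_x vs 1/p_y → 0.3125 vs 1.3333.
y gives more utility per dollar, so spend all income on y: y* = M/p_y, x* = 0.
Numerically: x* = 0, y* = 126.6667.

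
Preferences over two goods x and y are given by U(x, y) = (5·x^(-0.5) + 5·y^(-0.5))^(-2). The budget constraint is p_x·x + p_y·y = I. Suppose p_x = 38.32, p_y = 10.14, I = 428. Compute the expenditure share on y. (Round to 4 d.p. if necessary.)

share on y = 0.391

MU_x ∝ 5·x^(-1.5), MU_y ∝ 5·y^(-1.5), so MRS = (y/x)^(1.5) = p_x/p_y.
Hence y/x = (p_x/p_y)^(1/(1.5)), i.e. raised to the 2/3 power.
With the ratio pinned down, the budget gives x* = I/(p_x + p_y·(y/x)) and y* = (y/x)·x*.
Numerically y/x = 2.426191, so x* = 428/(38.32 + 10.14·2.426191) = 6.8021 and y* = 2.426191·6.8021 = 16.5032.
Expenditure on y: 10.14·16.5032 = 167.3428; share = 0.391.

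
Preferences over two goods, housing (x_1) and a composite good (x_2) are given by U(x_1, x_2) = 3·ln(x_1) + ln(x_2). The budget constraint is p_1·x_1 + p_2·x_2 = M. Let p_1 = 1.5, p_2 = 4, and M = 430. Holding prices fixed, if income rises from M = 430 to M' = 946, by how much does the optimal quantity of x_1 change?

MU_x_1/MU_x_2 = (3·x_2)/(x_1); tangency sets this equal to p_1/p_2.
So 3·p_2·x_2 = p_1·x_1; combined with the budget, a share 0.75 of income goes to x_1.
Demand: x_1*(p_1,p_2,M) = 0.75·M/p_1 and x_2* = 0.25·M/p_2.
At p_1=1.5, p_2=4, M=430: x_1* = 0.75·430/1.5 = 215.
At M' = 946: x_1* = 473. Change: 473 − 215 = 258.

Δx_1* = 258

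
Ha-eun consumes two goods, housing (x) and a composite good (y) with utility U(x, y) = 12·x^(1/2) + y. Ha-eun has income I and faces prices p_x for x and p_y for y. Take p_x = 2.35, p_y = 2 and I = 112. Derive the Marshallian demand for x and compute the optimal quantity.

x* = 26.0751

Thus x* = (6·p_y/p_x)² — independent of I — with the rest of income spent on y.
Plugging in: x* = (6·2/2.35)² = 26.0751.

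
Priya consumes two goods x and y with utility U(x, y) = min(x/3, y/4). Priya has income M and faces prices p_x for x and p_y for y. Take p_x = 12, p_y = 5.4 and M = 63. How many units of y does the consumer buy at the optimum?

y* = 4.375

Leontief preferences: the optimum is at the kink where x/3 = y/4, i.e. y = (4/3)·x.
Budget: p_x·x + p_y·(4/3)·x = M, so (3·p_x + 4·p_y)·x = 3·M.
Demand: x*(p_x,p_y,M) = 3·M/(3·p_x + 4·p_y), y* = 4·M/(3·p_x + 4·p_y).
Here 3·12 + 4·5.4 = 57.6, giving y* = 4.375.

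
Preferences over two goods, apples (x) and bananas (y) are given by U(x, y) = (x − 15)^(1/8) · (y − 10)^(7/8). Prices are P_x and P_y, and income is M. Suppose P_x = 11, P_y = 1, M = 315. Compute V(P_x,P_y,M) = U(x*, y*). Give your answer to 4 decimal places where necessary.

Let x' = x−15, y' = y−10. MRS = (1/7)·y'/x' = P_x/P_y.
After buying the subsistence bundle (15, 10), a share 0.125 of the remaining income goes to x: x* = 15 + 0.125·(M − 15P_x − 10P_y)/P_x.
Discretionary income = 315 − 15·11 − 10·1 = 140; x* = 15 + 0.125·140/11 = 16.5909; y* = 10 + 0.875·140/1 = 132.5.
Utility at the optimum: U(16.5909, 132.5) = 71.1746.

V = 71.1746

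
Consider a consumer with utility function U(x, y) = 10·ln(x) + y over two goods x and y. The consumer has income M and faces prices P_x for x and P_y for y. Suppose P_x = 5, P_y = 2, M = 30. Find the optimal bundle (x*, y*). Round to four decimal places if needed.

Set MRS = P_x/P_y: (10/x)/1 = P_x/P_y.
So x*(P_x,P_y) = 10·P_y/P_x, independent of income; and y* = (M − 10·P_y)/P_y.
At the given prices: x* = 10·2/5 = 4, and y* = 5.

x* = 4, y* = 5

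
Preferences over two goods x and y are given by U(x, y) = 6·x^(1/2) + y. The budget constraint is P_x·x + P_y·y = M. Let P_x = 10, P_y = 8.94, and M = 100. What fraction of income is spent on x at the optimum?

share on x = 0.7193

Set MRS = P_x/P_y: 3·x^(−1/2) = P_x/P_y.
Solve: √x = 3·P_y/P_x, so x*(P_x,P_y) = (3·P_y/P_x)², and y* = (M − P_x·x*)/P_y.
Plugging in: x* = (3·8.94/10)² = 7.1931, y* = 3.1397.
Expenditure on x: 10·7.1931 = 71.9312; share = 0.7193.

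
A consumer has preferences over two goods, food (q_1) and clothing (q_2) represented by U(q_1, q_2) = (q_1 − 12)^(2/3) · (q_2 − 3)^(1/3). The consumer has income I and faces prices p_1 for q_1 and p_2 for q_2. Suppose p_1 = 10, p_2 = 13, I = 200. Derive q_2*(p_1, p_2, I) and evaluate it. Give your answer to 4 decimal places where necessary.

This is Cobb-Douglas in (q_1−12, q_2−3): tangency gives 2/3·p_2·(q_2−3) = 1/3·p_1·(q_1−12).
Substituting into the budget: q_1* = 12 + 2/3·(I − 12·p_1 − 3·p_2)/p_1, and q_2* = 3 + 1/3·(…)/p_2.
Discretionary income = 200 − 12·10 − 3·13 = 41; q_2* = 3 + 1/3·41/13 = 4.0513.

q_2* = 4.0513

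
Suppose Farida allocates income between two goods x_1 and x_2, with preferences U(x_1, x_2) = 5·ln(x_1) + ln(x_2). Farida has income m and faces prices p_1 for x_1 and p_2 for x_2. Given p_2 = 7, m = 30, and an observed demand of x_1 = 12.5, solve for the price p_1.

The MRS is 5·x_2/x_1. Set MRS = p_1/p_2.
So 5·p_2·x_2 = p_1·x_1; combined with the budget, a share 5/6 of income goes to x_1.
Demand: x_1*(p_1,p_2,m) = 5/6·m/p_1 and x_2* = 1/6·m/p_2.
Set x_1* = 12.5 in the demand function and solve for p_1: p_1 = 2.

p_1 = 2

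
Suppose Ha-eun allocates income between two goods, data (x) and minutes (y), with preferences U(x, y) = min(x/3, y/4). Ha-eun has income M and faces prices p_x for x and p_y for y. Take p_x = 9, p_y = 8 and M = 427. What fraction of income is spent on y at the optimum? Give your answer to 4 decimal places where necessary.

Leontief preferences: the optimum is at the kink where x/3 = y/4, i.e. y = (4/3)·x.
Budget: p_x·x + p_y·(4/3)·x = M, so (3·p_x + 4·p_y)·x = 3·M.
Demand: x*(p_x,p_y,M) = 3·M/(3·p_x + 4·p_y), y* = 4·M/(3·p_x + 4·p_y).
Here 3·9 + 4·8 = 59, giving x* = 21.7119 and y* = 28.9492.
Expenditure on y: 8·28.9492 = 231.5932; share = 0.5424.

share on y = 0.5424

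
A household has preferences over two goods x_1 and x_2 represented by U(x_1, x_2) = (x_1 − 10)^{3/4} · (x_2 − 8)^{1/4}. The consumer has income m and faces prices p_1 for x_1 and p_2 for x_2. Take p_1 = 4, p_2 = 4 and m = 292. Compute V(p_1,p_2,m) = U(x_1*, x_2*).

V = 31.3432

This is Cobb-Douglas in (x_1−10, x_2−8): tangency gives 0.75·p_2·(x_2−8) = 0.25·p_1·(x_1−10).
Substituting into the budget: x_1* = 10 + 0.75·(m − 10·p_1 − 8·p_2)/p_1, and x_2* = 8 + 0.25·(…)/p_2.
Discretionary income = 292 − 10·4 − 8·4 = 220; x_1* = 10 + 0.75·220/4 = 51.25; x_2* = 8 + 0.25·220/4 = 21.75.
Utility at the optimum: U(51.25, 21.75) = 31.3432.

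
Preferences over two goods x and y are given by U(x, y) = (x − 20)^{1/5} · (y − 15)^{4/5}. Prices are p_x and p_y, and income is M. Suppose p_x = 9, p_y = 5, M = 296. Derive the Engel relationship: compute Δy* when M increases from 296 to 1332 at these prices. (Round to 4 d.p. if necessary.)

Δy* = 165.76

This is Cobb-Douglas in (x−20, y−15): tangency gives 0.2·p_y·(y−15) = 0.8·p_x·(x−20).
After buying the subsistence bundle (20, 15), a share 0.2 of the remaining income goes to x: x* = 20 + 0.2·(M − 20p_x − 15p_y)/p_x.
Discretionary income = 296 − 20·9 − 15·5 = 41; y* = 15 + 0.8·41/5 = 21.56.
At M' = 1332: y* = 187.32. Change: 187.32 − 21.56 = 165.76.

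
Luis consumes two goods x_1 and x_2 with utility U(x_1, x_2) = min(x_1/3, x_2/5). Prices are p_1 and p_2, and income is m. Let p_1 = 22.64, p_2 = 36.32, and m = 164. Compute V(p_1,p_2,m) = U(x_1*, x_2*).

With perfect complements, no substitution: consume in ratio x_1:x_2 = 3:5.
Budget: p_1·x_1 + p_2·(5/3)·x_1 = m, so (3·p_1 + 5·p_2)·x_1 = 3·m.
Demand: x_1*(p_1,p_2,m) = 3·m/(3·p_1 + 5·p_2), x_2* = 5·m/(3·p_1 + 5·p_2).
Here 3·22.64 + 5·36.32 = 249.52, giving x_1* = 1.9718 and x_2* = 3.2863.
Utility at the optimum: U(1.9718, 3.2863) = 0.6573.

V = 0.6573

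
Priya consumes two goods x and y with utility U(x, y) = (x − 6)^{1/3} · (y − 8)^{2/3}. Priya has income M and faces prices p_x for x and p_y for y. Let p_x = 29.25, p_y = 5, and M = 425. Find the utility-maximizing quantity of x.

This is Cobb-Douglas in (x−6, y−8): tangency gives 1/3·p_y·(y−8) = 2/3·p_x·(x−6).
Substituting into the budget: x* = 6 + 1/3·(M − 6·p_x − 8·p_y)/p_x, and y* = 8 + 2/3·(…)/p_y.
Discretionary income = 425 − 6·29.25 − 8·5 = 209.5; x* = 6 + 1/3·209.5/29.25 = 8.3875.

x* = 8.3875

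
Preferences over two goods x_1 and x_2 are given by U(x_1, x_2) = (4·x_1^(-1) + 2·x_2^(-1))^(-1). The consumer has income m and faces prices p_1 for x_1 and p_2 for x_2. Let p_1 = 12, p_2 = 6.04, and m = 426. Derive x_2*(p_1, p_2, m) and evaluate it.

x_2* = 23.562

From the CES first-order condition, 2·(x_2/x_1)^(2) = p_1/p_2.
Hence x_2/x_1 = ((1/2)·p_1/p_2)^(1/(2)), i.e. raised to the 0.5 power.
Substitute x_2 = (x_2/x_1)·x_1 into the budget: x_1* = m/(p_1 + p_2·(x_2/x_1)).
Numerically x_2/x_1 = 0.996683, so x_1* = 426/(12 + 6.04·0.996683) = 23.6404 and x_2* = 0.996683·23.6404 = 23.562.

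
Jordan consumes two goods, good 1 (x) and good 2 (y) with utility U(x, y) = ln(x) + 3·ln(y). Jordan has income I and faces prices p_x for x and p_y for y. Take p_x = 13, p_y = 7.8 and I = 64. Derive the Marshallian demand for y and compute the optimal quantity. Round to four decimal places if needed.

MU_x/MU_y = (y)/(3·x); tangency sets this equal to p_x/p_y.
So p_y·y = 3·p_x·x; combined with the budget, a share 0.25 of income goes to x.
Demand: x*(p_x,p_y,I) = 0.25·I/p_x and y* = 0.75·I/p_y.
At p_x=13, p_y=7.8, I=64: y* = 0.75·64/7.8 = 6.1538.

y* = 6.1538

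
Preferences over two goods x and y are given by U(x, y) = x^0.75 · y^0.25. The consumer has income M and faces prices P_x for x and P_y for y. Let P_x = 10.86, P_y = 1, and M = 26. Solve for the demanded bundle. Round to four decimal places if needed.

x* = 1.7956, y* = 6.5

The MRS is 3·y/x. Set MRS = P_x/P_y.
So 0.75·P_y·y = 0.25·P_x·x; combined with the budget, a share 0.75 of income goes to x.
Demand: x*(P_x,P_y,M) = 0.75·M/P_x and y* = 0.25·M/P_y.
At P_x=10.86, P_y=1, M=26: x* = 0.75·26/10.86 = 1.7956, y* = 6.5.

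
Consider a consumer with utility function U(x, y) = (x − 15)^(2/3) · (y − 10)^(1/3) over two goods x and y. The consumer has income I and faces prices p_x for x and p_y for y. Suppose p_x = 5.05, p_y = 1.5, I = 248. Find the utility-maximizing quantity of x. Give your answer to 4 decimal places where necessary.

x* = 35.7591

Let x' = x−15, y' = y−10. MRS = 2·y'/x' = p_x/p_y.
After buying the subsistence bundle (15, 10), a share 2/3 of the remaining income goes to x: x* = 15 + 2/3·(I − 15p_x − 10p_y)/p_x.
Discretionary income = 248 − 15·5.05 − 10·1.5 = 157.25; x* = 15 + 2/3·157.25/5.05 = 35.7591.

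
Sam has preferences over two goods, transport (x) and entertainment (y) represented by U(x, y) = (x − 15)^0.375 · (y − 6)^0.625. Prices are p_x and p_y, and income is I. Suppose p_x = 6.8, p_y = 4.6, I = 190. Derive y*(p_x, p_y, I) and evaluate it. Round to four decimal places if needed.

This is Cobb-Douglas in (x−15, y−6): tangency gives 0.375·p_y·(y−6) = 0.625·p_x·(x−15).
Substituting into the budget: x* = 15 + 0.375·(I − 15·p_x − 6·p_y)/p_x, and y* = 6 + 0.625·(…)/p_y.
Discretionary income = 190 − 15·6.8 − 6·4.6 = 60.4; y* = 6 + 0.625·60.4/4.6 = 14.2065.

y* = 14.2065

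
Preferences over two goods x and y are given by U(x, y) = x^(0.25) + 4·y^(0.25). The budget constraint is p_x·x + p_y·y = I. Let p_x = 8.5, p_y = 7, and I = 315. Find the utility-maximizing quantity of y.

y* = 39.2116

MU_x ∝ x^(-0.75), MU_y ∝ 4·y^(-0.75), so MRS = (1/4)·(y/x)^(0.75) = p_x/p_y.
Solve for the ratio: y/x = [4·p_x/p_y]^(4/3).
Substitute y = (y/x)·x into the budget: x* = I/(p_x + p_y·(y/x)).
Numerically y/x = 8.225731, so x* = 315/(8.5 + 7·8.225731) = 4.7669 and y* = 8.225731·4.7669 = 39.2116.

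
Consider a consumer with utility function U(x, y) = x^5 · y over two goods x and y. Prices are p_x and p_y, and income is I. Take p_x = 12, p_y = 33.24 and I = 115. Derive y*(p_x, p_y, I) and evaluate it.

MU_x/MU_y = (5·y)/(x); tangency sets this equal to p_x/p_y.
Rearranging, p_y·y = (1/5)·p_x·x. Substituting into the budget gives p_x·x·(1 + (1/5)) = I.
Demand: x*(p_x,p_y,I) = 5/6·I/p_x and y* = 1/6·I/p_y.
At p_x=12, p_y=33.24, I=115: y* = 1/6·115/33.24 = 0.5766.

y* = 0.5766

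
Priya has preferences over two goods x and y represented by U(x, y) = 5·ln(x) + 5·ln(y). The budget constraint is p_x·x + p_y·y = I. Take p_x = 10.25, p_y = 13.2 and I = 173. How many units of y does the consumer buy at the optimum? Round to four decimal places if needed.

MU_x/MU_y = (5·y)/(5·x); tangency sets this equal to p_x/p_y.
Rearranging, p_y·y = p_x·x. Substituting into the budget gives p_x·x·(1 + 1) = I.
Demand: x*(p_x,p_y,I) = 0.5·I/p_x and y* = 0.5·I/p_y.
At p_x=10.25, p_y=13.2, I=173: y* = 0.5·173/13.2 = 6.553.

y* = 6.553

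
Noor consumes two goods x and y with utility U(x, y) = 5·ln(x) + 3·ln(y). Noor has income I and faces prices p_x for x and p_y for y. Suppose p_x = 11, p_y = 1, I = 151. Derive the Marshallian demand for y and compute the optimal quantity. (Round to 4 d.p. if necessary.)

y* = 56.625

MU_x/MU_y = (5·y)/(3·x); tangency sets this equal to p_x/p_y.
Rearranging, p_y·y = (3/5)·p_x·x. Substituting into the budget gives p_x·x·(1 + (3/5)) = I.
Demand: x*(p_x,p_y,I) = 0.625·I/p_x and y* = 0.375·I/p_y.
At p_x=11, p_y=1, I=151: y* = 0.375·151/1 = 56.625.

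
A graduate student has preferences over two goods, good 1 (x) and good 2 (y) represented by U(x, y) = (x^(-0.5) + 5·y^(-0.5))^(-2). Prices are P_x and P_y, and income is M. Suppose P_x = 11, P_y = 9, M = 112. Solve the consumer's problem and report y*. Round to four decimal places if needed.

y* = 9.1124

MRS = MU_x/MU_y = (1/5)·(y/x)^(1.5). Set equal to P_x/P_y.
Hence y/x = (5·P_x/P_y)^(1/(1.5)), i.e. raised to the 2/3 power.
Substitute y = (y/x)·x into the budget: x* = M/(P_x + P_y·(y/x)).
Numerically y/x = 3.342567, so x* = 112/(11 + 9·3.342567) = 2.7262 and y* = 3.342567·2.7262 = 9.1124.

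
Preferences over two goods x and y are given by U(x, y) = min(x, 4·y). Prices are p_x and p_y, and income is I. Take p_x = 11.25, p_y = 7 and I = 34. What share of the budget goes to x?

Leontief preferences: the optimum is at the kink where x/4 = y/1, i.e. y = (1/4)·x.
Budget: p_x·x + p_y·(1/4)·x = I, so (4·p_x + p_y)·x = 4·I.
Demand: x*(p_x,p_y,I) = 4·I/(4·p_x + p_y), y* = I/(4·p_x + p_y).
Here 4·11.25 + 7 = 52, giving x* = 2.6154 and y* = 0.6538.
Expenditure on x: 11.25·2.6154 = 29.4231; share = 0.8654.

share on x = 0.8654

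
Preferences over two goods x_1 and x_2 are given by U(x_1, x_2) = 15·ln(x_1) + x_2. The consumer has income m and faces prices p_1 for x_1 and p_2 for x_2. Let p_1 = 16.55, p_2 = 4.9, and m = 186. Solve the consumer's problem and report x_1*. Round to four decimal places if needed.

MU_x_1 = 15/x_1, MU_x_2 = 1. Tangency: 15/x_1 = p_1/p_2.
So x_1*(p_1,p_2) = 15·p_2/p_1, independent of income; and x_2* = (m − 15·p_2)/p_2.
At the given prices: x_1* = 15·4.9/16.55 = 4.4411.

x_1* = 4.4411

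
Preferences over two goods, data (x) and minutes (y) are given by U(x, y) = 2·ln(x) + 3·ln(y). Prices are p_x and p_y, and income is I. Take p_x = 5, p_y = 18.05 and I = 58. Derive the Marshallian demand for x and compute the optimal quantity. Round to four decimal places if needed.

The MRS is (2/3)·y/x. Set MRS = p_x/p_y.
Rearranging, p_y·y = (3/2)·p_x·x. Substituting into the budget gives p_x·x·(1 + (3/2)) = I.
Demand: x*(p_x,p_y,I) = 0.4·I/p_x and y* = 0.6·I/p_y.
At p_x=5, p_y=18.05, I=58: x* = 0.4·58/5 = 4.64.

x* = 4.64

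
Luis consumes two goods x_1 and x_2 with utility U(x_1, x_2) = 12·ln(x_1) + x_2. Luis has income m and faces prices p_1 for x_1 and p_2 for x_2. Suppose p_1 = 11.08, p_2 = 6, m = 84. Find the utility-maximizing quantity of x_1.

Set MRS = p_1/p_2: (12/x_1)/1 = p_1/p_2.
So x_1*(p_1,p_2) = 12·p_2/p_1, independent of income; and x_2* = (m − 12·p_2)/p_2.
At the given prices: x_1* = 12·6/11.08 = 6.4982.

x_1* = 6.4982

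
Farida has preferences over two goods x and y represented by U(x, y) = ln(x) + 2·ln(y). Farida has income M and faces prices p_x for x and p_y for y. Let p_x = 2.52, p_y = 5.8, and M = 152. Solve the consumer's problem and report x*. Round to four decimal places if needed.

x* = 20.1058

Demand: x*(p_x,p_y,M) = 1/3·M/p_x and y* = 2/3·M/p_y.
At p_x=2.52, p_y=5.8, M=152: x* = 1/3·152/2.52 = 20.1058.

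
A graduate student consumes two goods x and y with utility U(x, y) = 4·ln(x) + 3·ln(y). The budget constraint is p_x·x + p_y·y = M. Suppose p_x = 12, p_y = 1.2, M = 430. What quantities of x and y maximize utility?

x* = 20.4762, y* = 153.5714

At p_x=12, p_y=1.2, M=430: x* = 4/7·430/12 = 20.4762, y* = 153.5714.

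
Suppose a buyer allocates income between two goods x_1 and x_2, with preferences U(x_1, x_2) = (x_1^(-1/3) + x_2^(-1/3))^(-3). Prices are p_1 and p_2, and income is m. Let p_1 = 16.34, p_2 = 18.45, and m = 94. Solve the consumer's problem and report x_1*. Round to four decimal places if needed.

x_1* = 2.8327

MU_x_1 ∝ x_1^(-4/3), MU_x_2 ∝ x_2^(-4/3), so MRS = (x_2/x_1)^(4/3) = p_1/p_2.
Hence x_2/x_1 = (p_1/p_2)^(1/(4/3)), i.e. raised to the 0.75 power.
With the ratio pinned down, the budget gives x_1* = m/(p_1 + p_2·(x_2/x_1)) and x_2* = (x_2/x_1)·x_1*.
Numerically x_2/x_1 = 0.912939, so x_1* = 94/(16.34 + 18.45·0.912939) = 2.8327.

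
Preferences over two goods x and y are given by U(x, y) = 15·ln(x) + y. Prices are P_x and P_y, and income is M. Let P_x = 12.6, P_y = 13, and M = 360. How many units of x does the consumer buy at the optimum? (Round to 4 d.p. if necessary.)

Set MRS = P_x/P_y: (15/x)/1 = P_x/P_y.
So x*(P_x,P_y) = 15·P_y/P_x, independent of income; and y* = (M − 15·P_y)/P_y.
At the given prices: x* = 15·13/12.6 = 15.4762.

x* = 15.4762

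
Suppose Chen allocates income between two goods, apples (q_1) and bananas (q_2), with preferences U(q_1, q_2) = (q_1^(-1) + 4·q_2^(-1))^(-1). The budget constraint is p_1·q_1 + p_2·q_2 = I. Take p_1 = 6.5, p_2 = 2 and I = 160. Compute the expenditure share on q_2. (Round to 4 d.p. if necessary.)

MRS = MU_q_1/MU_q_2 = (1/4)·(q_2/q_1)^(2). Set equal to p_1/p_2.
Hence q_2/q_1 = (4·p_1/p_2)^(1/(2)), i.e. raised to the 0.5 power.
Substitute q_2 = (q_2/q_1)·q_1 into the budget: q_1* = I/(p_1 + p_2·(q_2/q_1)).
Numerically q_2/q_1 = 3.605551, so q_1* = 160/(6.5 + 2·3.605551) = 11.6694 and q_2* = 3.605551·11.6694 = 42.0745.
Expenditure on q_2: 2·42.0745 = 84.1491; share = 0.5259.

share on q_2 = 0.5259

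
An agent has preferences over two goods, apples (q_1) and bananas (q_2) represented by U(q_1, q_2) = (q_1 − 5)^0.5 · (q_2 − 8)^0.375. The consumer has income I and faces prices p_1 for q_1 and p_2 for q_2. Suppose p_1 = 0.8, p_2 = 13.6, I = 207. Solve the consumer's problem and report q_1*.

q_1* = 72.2857

Let q_1' = q_1−5, q_2' = q_2−8. MRS = (4/3)·q_2'/q_1' = p_1/p_2.
Substituting into the budget: q_1* = 5 + 4/7·(I − 5·p_1 − 8·p_2)/p_1, and q_2* = 8 + 3/7·(…)/p_2.
Discretionary income = 207 − 5·0.8 − 8·13.6 = 94.2; q_1* = 5 + 4/7·94.2/0.8 = 72.2857.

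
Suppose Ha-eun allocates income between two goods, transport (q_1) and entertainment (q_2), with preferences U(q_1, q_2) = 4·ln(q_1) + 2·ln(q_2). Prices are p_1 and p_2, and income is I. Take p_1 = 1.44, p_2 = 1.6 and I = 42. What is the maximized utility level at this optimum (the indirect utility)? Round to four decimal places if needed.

Demand: q_1*(p_1,p_2,I) = 2/3·I/p_1 and q_2* = 1/3·I/p_2.
At p_1=1.44, p_2=1.6, I=42: q_1* = 2/3·42/1.44 = 19.4444, q_2* = 8.75.
Utility at the optimum: U(19.4444, 8.75) = 16.2084.

V = 16.2084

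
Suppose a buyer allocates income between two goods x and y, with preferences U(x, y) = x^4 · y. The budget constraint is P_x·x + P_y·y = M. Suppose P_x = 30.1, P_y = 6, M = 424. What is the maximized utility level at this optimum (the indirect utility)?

The MRS is 4·y/x. Set MRS = P_x/P_y.
Rearranging, P_y·y = (1/4)·P_x·x. Substituting into the budget gives P_x·x·(1 + (1/4)) = M.
Demand: x*(P_x,P_y,M) = 0.8·M/P_x and y* = 0.2·M/P_y.
At P_x=30.1, P_y=6, M=424: x* = 0.8·424/30.1 = 11.2691, y* = 14.1333.
Utility at the optimum: U(11.2691, 14.1333) = 227930.2642.

V = 227930.2642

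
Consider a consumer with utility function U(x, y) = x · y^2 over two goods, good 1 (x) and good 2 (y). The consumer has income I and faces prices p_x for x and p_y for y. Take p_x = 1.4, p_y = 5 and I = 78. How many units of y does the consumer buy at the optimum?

Tangency: MRS = (1/2)·y/x = p_x/p_y.
Rearranging, p_y·y = 2·p_x·x. Substituting into the budget gives p_x·x·(1 + 2) = I.
Demand: x*(p_x,p_y,I) = 1/3·I/p_x and y* = 2/3·I/p_y.
At p_x=1.4, p_y=5, I=78: y* = 2/3·78/5 = 10.4.

y* = 10.4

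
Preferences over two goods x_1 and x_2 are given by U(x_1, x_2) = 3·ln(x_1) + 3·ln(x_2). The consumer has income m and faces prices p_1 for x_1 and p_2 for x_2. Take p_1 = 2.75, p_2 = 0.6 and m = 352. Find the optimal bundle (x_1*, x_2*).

MU_x_1/MU_x_2 = (3·x_2)/(3·x_1); tangency sets this equal to p_1/p_2.
Rearranging, p_2·x_2 = p_1·x_1. Substituting into the budget gives p_1·x_1·(1 + 1) = m.
Demand: x_1*(p_1,p_2,m) = 0.5·m/p_1 and x_2* = 0.5·m/p_2.
At p_1=2.75, p_2=0.6, m=352: x_1* = 0.5·352/2.75 = 64, x_2* = 293.3333.

x_1* = 64, x_2* = 293.3333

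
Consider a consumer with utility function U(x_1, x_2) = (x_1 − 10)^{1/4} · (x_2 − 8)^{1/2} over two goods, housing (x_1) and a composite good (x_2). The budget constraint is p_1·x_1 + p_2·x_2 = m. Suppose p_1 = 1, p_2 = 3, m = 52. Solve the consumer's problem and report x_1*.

x_1* = 16

Let x_1' = x_1−10, x_2' = x_2−8. MRS = (1/2)·x_2'/x_1' = p_1/p_2.
After buying the subsistence bundle (10, 8), a share 1/3 of the remaining income goes to x_1: x_1* = 10 + 1/3·(m − 10p_1 − 8p_2)/p_1.
Discretionary income = 52 − 10·1 − 8·3 = 18; x_1* = 10 + 1/3·18/1 = 16.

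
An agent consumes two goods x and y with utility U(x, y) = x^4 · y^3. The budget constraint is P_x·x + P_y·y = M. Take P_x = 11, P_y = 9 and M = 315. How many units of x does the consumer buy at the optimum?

Tangency: MRS = (4/3)·y/x = P_x/P_y.
Rearranging, P_y·y = (3/4)·P_x·x. Substituting into the budget gives P_x·x·(1 + (3/4)) = M.
Demand: x*(P_x,P_y,M) = 4/7·M/P_x and y* = 3/7·M/P_y.
At P_x=11, P_y=9, M=315: x* = 4/7·315/11 = 16.3636.

x* = 16.3636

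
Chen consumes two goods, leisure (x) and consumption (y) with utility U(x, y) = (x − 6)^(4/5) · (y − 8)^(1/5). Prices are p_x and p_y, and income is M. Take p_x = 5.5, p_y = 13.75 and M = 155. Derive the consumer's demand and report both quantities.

MRS = 4·(y−8)/(x−6). Tangency with p_x/p_y gives y−8 = (1/4)·(p_x/p_y)·(x−6).
Substituting into the budget: x* = 6 + 0.8·(M − 6·p_x − 8·p_y)/p_x, and y* = 8 + 0.2·(…)/p_y.
Discretionary income = 155 − 6·5.5 − 8·13.75 = 12; x* = 6 + 0.8·12/5.5 = 7.7455; y* = 8 + 0.2·12/13.75 = 8.1745.

x* = 7.7455, y* = 8.1745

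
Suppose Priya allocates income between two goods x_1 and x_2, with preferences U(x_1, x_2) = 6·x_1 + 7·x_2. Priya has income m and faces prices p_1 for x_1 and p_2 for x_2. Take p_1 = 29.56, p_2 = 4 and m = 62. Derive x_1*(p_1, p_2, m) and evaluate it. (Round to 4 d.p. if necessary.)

Linear utility — the consumer picks whichever good has higher MU/price: 6/29.56 = 0.203 vs 7/4 = 1.75.
x_2 gives more utility per dollar, so spend all income on x_2: x_2* = m/p_2, x_1* = 0.
Numerically: x_1* = 0, x_2* = 15.5.

x_1* = 0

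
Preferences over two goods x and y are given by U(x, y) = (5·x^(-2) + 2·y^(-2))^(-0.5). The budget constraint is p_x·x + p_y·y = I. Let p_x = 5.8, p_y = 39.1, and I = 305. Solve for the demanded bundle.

x* = 14.4891, y* = 5.6512

MU_x ∝ 5·x^(-3), MU_y ∝ 2·y^(-3), so MRS = (5/2)·(y/x)^(3) = p_x/p_y.
Solve for the ratio: y/x = [(2/5)·p_x/p_y]^(1/3).
With the ratio pinned down, the budget gives x* = I/(p_x + p_y·(y/x)) and y* = (y/x)·x*.
Numerically y/x = 0.390035, so x* = 305/(5.8 + 39.1·0.390035) = 14.4891 and y* = 0.390035·14.4891 = 5.6512.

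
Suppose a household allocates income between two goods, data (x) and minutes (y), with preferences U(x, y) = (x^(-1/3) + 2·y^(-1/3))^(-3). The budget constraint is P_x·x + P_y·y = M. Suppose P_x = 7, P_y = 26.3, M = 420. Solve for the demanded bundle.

x* = 17.9562, y* = 11.1904

MU_x ∝ x^(-4/3), MU_y ∝ 2·y^(-4/3), so MRS = (1/2)·(y/x)^(4/3) = P_x/P_y.
Solve for the ratio: y/x = [2·P_x/P_y]^(0.75).
With the ratio pinned down, the budget gives x* = M/(P_x + P_y·(y/x)) and y* = (y/x)·x*.
Numerically y/x = 0.623203, so x* = 420/(7 + 26.3·0.623203) = 17.9562 and y* = 0.623203·17.9562 = 11.1904.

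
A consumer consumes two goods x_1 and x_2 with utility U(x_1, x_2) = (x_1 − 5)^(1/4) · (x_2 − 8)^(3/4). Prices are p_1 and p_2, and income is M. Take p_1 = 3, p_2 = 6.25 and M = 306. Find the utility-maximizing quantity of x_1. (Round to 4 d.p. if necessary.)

x_1* = 25.0833

MRS = (1/3)·(x_2−8)/(x_1−5). Tangency with p_1/p_2 gives x_2−8 = 3·(p_1/p_2)·(x_1−5).
After buying the subsistence bundle (5, 8), a share 0.25 of the remaining income goes to x_1: x_1* = 5 + 0.25·(M − 5p_1 − 8p_2)/p_1.
Discretionary income = 306 − 5·3 − 8·6.25 = 241; x_1* = 5 + 0.25·241/3 = 25.0833.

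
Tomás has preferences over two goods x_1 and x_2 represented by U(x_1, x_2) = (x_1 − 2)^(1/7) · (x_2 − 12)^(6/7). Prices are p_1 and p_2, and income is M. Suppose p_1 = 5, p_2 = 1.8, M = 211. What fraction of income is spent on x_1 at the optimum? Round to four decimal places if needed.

share on x_1 = 0.1689

Substituting into the budget: x_1* = 2 + 1/7·(M − 2·p_1 − 12·p_2)/p_1, and x_2* = 12 + 6/7·(…)/p_2.
Discretionary income = 211 − 2·5 − 12·1.8 = 179.4; x_1* = 2 + 1/7·179.4/5 = 7.1257; x_2* = 12 + 6/7·179.4/1.8 = 97.4286.
Expenditure on x_1: 5·7.1257 = 35.6286; share = 0.1689.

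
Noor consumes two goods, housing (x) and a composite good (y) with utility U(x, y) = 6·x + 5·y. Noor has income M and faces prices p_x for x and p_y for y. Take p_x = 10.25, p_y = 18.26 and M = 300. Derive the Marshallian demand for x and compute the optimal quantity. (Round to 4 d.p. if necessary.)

x* = 29.2683

x gives more utility per dollar, so spend all income on x: x* = M/p_x, y* = 0.
Numerically: x* = 29.2683, y* = 0.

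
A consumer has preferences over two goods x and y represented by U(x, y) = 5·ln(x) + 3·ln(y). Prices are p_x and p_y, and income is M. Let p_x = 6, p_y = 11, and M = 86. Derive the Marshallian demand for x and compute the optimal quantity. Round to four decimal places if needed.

Tangency: MRS = (5/3)·y/x = p_x/p_y.
So 5·p_y·y = 3·p_x·x; combined with the budget, a share 0.625 of income goes to x.
Demand: x*(p_x,p_y,M) = 0.625·M/p_x and y* = 0.375·M/p_y.
At p_x=6, p_y=11, M=86: x* = 0.625·86/6 = 8.9583.

x* = 8.9583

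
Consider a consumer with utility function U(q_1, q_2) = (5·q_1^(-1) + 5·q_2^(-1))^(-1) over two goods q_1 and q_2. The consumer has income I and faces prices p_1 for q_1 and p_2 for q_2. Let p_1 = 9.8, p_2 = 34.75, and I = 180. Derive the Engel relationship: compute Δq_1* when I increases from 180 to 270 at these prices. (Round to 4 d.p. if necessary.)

Δq_1* = 3.1854

MRS = MU_q_1/MU_q_2 = (q_2/q_1)^(2). Set equal to p_1/p_2.
Hence q_2/q_1 = (p_1/p_2)^(1/(2)), i.e. raised to the 0.5 power.
With the ratio pinned down, the budget gives q_1* = I/(p_1 + p_2·(q_2/q_1)) and q_2* = (q_2/q_1)·q_1*.
Numerically q_2/q_1 = 0.53105, so q_1* = 180/(9.8 + 34.75·0.53105) = 6.3708.
At I' = 270: q_1* = 9.5562. Change: 9.5562 − 6.3708 = 3.1854.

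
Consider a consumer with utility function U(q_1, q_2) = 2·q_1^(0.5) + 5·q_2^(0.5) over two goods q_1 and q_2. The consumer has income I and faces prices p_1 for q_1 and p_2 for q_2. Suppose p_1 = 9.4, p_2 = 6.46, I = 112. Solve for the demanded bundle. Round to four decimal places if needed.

q_1* = 1.1803, q_2* = 15.6199

MU_q_1 ∝ 2·q_1^(-0.5), MU_q_2 ∝ 5·q_2^(-0.5), so MRS = (2/5)·(q_2/q_1)^(0.5) = p_1/p_2.
Hence q_2/q_1 = ((5/2)·p_1/p_2)^(1/(0.5)), i.e. raised to the 2 power.
Substitute q_2 = (q_2/q_1)·q_1 into the budget: q_1* = I/(p_1 + p_2·(q_2/q_1)).
Numerically q_2/q_1 = 13.233377, so q_1* = 112/(9.4 + 6.46·13.233377) = 1.1803 and q_2* = 13.233377·1.1803 = 15.6199.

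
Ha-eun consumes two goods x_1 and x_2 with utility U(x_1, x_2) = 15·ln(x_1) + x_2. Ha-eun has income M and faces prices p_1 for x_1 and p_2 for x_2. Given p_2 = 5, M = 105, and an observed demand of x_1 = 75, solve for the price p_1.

Set MRS = p_1/p_2: (15/x_1)/1 = p_1/p_2.
So x_1*(p_1,p_2) = 15·p_2/p_1, independent of income; and x_2* = (M − 15·p_2)/p_2.
Set x_1* = 75 in the demand function and solve for p_1: p_1 = 1.

p_1 = 1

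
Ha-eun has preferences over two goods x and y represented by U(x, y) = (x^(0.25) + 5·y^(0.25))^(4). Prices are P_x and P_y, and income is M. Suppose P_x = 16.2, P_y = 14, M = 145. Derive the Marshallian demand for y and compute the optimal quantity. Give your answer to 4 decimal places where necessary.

MRS = MU_x/MU_y = (1/5)·(y/x)^(0.75). Set equal to P_x/P_y.
Hence y/x = (5·P_x/P_y)^(1/(0.75)), i.e. raised to the 4/3 power.
Substitute y = (y/x)·x into the budget: x* = M/(P_x + P_y·(y/x)).
Numerically y/x = 10.386661, so x* = 145/(16.2 + 14·10.386661) = 0.8972 and y* = 10.386661·0.8972 = 9.319.

y* = 9.319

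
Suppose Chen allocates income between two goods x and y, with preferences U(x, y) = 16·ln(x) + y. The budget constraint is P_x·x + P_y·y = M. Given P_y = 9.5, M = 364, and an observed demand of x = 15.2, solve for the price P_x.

Set MRS = P_x/P_y: (16/x)/1 = P_x/P_y.
So x*(P_x,P_y) = 16·P_y/P_x, independent of income; and y* = (M − 16·P_y)/P_y.
Set x* = 15.2 in the demand function and solve for P_x: P_x = 10.

P_x = 10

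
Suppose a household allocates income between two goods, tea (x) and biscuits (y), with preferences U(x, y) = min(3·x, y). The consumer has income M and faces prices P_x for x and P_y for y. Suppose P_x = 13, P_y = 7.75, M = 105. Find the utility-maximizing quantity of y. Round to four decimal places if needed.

y* = 8.6897

Leontief preferences: the optimum is at the kink where x/1 = y/3, i.e. y = 3·x.
Budget: P_x·x + P_y·3·x = M, so (P_x + 3·P_y)·x = M.
Demand: x*(P_x,P_y,M) = M/(P_x + 3·P_y), y* = 3·M/(P_x + 3·P_y).
Here 13 + 3·7.75 = 36.25, giving y* = 8.6897.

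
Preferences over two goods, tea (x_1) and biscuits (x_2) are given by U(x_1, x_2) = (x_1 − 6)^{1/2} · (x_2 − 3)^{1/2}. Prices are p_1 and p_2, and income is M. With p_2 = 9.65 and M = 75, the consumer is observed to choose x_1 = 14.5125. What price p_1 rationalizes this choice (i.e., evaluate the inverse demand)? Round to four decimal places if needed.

p_1 = 2

Let x_1' = x_1−6, x_2' = x_2−3. MRS = x_2'/x_1' = p_1/p_2.
Substituting into the budget: x_1* = 6 + 0.5·(M − 6·p_1 − 3·p_2)/p_1, and x_2* = 3 + 0.5·(…)/p_2.
Set x_1* = 14.5125 in the demand function and solve for p_1: p_1 = 2.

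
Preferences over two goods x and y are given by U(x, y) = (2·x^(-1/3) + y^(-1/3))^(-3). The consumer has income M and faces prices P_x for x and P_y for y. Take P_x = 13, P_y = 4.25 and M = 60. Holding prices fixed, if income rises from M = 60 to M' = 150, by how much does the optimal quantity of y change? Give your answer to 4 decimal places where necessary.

Numerically y/x = 1.375287, so x* = 60/(13 + 4.25·1.375287) = 3.1839 and y* = 1.375287·3.1839 = 4.3787.
At M' = 150: y* = 10.9468. Change: 10.9468 − 4.3787 = 6.5681.

Δy* = 6.5681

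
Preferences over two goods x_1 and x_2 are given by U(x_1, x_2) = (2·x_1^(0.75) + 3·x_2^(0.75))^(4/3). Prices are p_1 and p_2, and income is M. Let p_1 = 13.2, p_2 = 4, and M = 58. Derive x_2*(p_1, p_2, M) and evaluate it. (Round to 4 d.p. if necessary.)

x_2* = 14.4207

From the CES first-order condition, (2/3)·(x_2/x_1)^(0.25) = p_1/p_2.
Solve for the ratio: x_2/x_1 = [(3/2)·p_1/p_2]^(4).
With the ratio pinned down, the budget gives x_1* = M/(p_1 + p_2·(x_2/x_1)) and x_2* = (x_2/x_1)·x_1*.
Numerically x_2/x_1 = 600.372506, so x_1* = 58/(13.2 + 4·600.372506) = 0.024 and x_2* = 600.372506·0.024 = 14.4207.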